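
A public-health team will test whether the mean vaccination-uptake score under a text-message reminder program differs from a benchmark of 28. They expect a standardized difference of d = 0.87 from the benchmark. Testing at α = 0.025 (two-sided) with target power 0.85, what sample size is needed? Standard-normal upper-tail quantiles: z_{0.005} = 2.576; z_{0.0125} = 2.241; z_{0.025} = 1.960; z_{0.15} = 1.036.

For a one-sample test: n = ((z_{α/2} + z_β) / d)².
z_{α/2} + z_β = 2.241 + 1.036 = 3.277.
n = (3.277 / 0.87)² = 3.767² = 14.19.
Round up.

n = 15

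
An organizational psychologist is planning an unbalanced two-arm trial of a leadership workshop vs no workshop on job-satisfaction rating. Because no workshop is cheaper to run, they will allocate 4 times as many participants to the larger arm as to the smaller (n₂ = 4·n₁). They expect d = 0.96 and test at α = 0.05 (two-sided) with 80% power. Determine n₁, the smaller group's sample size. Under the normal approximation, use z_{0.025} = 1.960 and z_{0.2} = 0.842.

n₁ = 11

With allocation ratio k = n₂/n₁ = 4, Var(x̄₁−x̄₂) = σ²(1/n₁ + 1/(k·n₁)) = σ²·(k+1)/(k·n₁).
So n₁ = (1 + 1/k)·((z_{α/2} + z_β)/d)² = 1.250 × (2.802/0.96)².
n₁ = 1.250 × 8.52 = 10.6.
Round up: n₁ = 11, giving n₂ = 4 × 11 = 44.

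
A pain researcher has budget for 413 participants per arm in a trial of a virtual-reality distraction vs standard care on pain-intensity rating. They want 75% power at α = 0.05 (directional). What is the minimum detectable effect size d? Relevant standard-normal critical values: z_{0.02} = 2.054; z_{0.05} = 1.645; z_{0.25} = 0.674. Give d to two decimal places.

d_min ≈ 0.16

For two independent groups of n = 413 each: d_min = (z_{α} + z_β)·√(2/n).
z-sum = 1.645 + 0.674 = 2.319.
d_min = 2.319 × √(2/413) = 2.319 × 0.0696 = 0.161.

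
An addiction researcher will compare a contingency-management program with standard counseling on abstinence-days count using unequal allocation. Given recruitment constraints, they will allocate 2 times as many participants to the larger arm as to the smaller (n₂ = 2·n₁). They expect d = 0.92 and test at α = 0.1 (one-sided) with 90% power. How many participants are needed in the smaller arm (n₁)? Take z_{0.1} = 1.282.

With allocation ratio k = n₂/n₁ = 2, Var(x̄₁−x̄₂) = σ²(1/n₁ + 1/(k·n₁)) = σ²·(k+1)/(k·n₁).
So n₁ = (1 + 1/k)·((z_{α} + z_β)/d)² = 1.500 × (2.564/0.92)².
n₁ = 1.500 × 7.77 = 11.7.
Round up: n₁ = 12, giving n₂ = 2 × 12 = 24.

n₁ = 12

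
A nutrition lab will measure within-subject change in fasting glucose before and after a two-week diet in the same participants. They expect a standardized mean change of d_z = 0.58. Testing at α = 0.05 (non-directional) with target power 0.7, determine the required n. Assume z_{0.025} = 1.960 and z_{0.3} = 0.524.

n = 19 pairs

For a paired (one-sample on differences) test: n = ((z_{α/2} + z_β) / d)².
z_{α/2} + z_β = 1.960 + 0.524 = 2.484.
n = (2.484 / 0.58)² = 4.283² = 18.34.
Round up.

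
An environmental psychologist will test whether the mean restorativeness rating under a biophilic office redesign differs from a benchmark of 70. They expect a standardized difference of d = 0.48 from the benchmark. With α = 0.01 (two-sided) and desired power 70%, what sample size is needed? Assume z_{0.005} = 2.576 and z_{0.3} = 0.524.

For a one-sample test: n = ((z_{α/2} + z_β) / d)².
z_{α/2} + z_β = 2.576 + 0.524 = 3.100.
n = (3.100 / 0.48)² = 6.458² = 41.71.
Round up.

n = 42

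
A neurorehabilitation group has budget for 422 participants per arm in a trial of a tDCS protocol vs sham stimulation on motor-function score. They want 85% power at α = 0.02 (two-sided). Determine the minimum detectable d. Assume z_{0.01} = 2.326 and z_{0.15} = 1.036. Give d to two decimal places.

For two independent groups of n = 422 each: d_min = (z_{α/2} + z_β)·√(2/n).
z-sum = 2.326 + 1.036 = 3.362.
d_min = 3.362 × √(2/422) = 3.362 × 0.0688 = 0.231.

d_min ≈ 0.23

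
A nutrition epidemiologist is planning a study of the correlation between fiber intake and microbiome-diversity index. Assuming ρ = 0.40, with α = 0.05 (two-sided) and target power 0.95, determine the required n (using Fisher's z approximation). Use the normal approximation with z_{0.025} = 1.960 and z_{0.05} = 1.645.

n = 76

Fisher's z: C = ½·ln((1+r)/(1−r)) = ½·ln(2.3333) = 0.4236.
n = ((z_{α/2} + z_β)/C)² + 3.
(1.960 + 1.645) / 0.4236 = 3.605 / 0.4236 = 8.510.
n = 8.510² + 3 = 72.43 + 3 = 75.4.
Round up.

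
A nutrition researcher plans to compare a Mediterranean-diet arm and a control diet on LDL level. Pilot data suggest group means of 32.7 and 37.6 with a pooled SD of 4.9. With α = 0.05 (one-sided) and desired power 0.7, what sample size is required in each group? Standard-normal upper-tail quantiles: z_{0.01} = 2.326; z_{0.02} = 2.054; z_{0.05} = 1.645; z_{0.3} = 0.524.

n = 10 per group

Cohen's d = |M₁ − M₂| / SD_pooled = |32.7 − 37.6| / 4.9 = 4.9 / 4.9 = 1.000.
For two independent groups with equal n: n = 2·((z_{α} + z_β) / d)².
z_{α} + z_β = 1.645 + 0.524 = 2.169.
n = 2 × (2.169 / 1.000)² = 2 × 2.169² = 2 × 4.70 = 9.4.
Round up to the next whole participant.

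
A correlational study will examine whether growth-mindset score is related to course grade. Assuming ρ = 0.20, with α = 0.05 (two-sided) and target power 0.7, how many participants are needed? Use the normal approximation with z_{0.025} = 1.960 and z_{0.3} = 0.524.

Fisher's z: C = ½·ln((1+r)/(1−r)) = ½·ln(1.5000) = 0.2027.
n = ((z_{α/2} + z_β)/C)² + 3.
(1.960 + 0.524) / 0.2027 = 2.484 / 0.2027 = 12.255.
n = 12.255² + 3 = 150.17 + 3 = 153.2.
Round up.

n = 154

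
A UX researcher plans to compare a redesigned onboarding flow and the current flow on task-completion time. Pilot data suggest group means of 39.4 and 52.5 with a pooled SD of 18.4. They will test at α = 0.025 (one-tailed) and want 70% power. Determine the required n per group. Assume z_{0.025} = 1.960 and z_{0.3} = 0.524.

n = 25 per group

Cohen's d = |M₁ − M₂| / SD_pooled = |39.4 − 52.5| / 18.4 = 13.1 / 18.4 = 0.712.
For two independent groups with equal n: n = 2·((z_{α} + z_β) / d)².
z_{α} + z_β = 1.960 + 0.524 = 2.484.
n = 2 × (2.484 / 0.712)² = 2 × 3.489² = 2 × 12.17 = 24.3.
Round up to the next whole participant.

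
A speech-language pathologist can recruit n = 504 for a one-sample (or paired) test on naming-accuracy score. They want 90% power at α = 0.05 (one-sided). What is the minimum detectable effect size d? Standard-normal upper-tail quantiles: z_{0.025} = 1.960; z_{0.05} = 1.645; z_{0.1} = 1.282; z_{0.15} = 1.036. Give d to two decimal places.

d_min ≈ 0.13

For a single sample (or paired design) of n = 504: d_min = (z_{α} + z_β)/√n.
z-sum = 1.645 + 1.282 = 2.927.
d_min = 2.927 / √504 = 2.927 / 22.450 = 0.130.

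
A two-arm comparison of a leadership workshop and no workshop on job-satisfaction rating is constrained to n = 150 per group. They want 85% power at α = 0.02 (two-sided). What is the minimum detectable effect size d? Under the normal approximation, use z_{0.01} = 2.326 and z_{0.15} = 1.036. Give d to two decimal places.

d_min ≈ 0.39

For two independent groups of n = 150 each: d_min = (z_{α/2} + z_β)·√(2/n).
z-sum = 2.326 + 1.036 = 3.362.
d_min = 3.362 × √(2/150) = 3.362 × 0.1155 = 0.388.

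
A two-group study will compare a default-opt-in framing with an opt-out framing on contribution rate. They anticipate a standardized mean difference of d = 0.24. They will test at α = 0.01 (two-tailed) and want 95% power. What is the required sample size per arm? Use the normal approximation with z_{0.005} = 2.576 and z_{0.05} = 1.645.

For two independent groups with equal n: n = 2·((z_{α/2} + z_β) / d)².
z_{α/2} + z_β = 2.576 + 1.645 = 4.221.
n = 2 × (4.221 / 0.24)² = 2 × 17.588² = 2 × 309.32 = 618.6.
Round up to the next whole participant.

n = 619 per group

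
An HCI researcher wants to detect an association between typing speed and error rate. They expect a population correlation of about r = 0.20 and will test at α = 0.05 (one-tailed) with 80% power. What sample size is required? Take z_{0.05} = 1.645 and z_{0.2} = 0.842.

Fisher's z: C = ½·ln((1+r)/(1−r)) = ½·ln(1.5000) = 0.2027.
n = ((z_{α} + z_β)/C)² + 3.
(1.645 + 0.842) / 0.2027 = 2.487 / 0.2027 = 12.269.
n = 12.269² + 3 = 150.54 + 3 = 153.5.
Round up.

n = 154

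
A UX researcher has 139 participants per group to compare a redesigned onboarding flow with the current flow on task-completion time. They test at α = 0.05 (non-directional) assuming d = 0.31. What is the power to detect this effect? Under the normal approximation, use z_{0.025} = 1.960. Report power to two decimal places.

For two equal groups, power = Φ(d·√(n/2) − z_{α/2}).
d·√(n/2) = 0.31 × √(139/2) = 0.31 × 8.337 = 2.584.
z_β = 2.584 − 1.960 = 0.624.
Power = Φ(0.624) = 0.734.

power ≈ 0.73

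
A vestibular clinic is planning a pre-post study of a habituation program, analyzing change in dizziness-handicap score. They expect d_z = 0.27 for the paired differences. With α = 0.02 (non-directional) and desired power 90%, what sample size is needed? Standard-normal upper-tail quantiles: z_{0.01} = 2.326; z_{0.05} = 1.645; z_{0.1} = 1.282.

n = 179 pairs

For a paired (one-sample on differences) test: n = ((z_{α/2} + z_β) / d)².
z_{α/2} + z_β = 2.326 + 1.282 = 3.608.
n = (3.608 / 0.27)² = 13.363² = 178.57.
Round up.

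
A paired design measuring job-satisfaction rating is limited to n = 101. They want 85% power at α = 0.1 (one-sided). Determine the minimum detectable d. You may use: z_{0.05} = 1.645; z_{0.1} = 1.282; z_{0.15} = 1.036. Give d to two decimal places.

d_min ≈ 0.23

For a single sample (or paired design) of n = 101: d_min = (z_{α} + z_β)/√n.
z-sum = 1.282 + 1.036 = 2.318.
d_min = 2.318 / √101 = 2.318 / 10.050 = 0.231.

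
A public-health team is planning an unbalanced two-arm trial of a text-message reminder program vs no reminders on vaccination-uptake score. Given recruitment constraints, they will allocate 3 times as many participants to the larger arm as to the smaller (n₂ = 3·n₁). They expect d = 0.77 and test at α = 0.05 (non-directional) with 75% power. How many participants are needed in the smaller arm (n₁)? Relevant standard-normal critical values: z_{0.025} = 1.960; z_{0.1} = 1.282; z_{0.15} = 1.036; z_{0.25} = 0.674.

n₁ = 16

With allocation ratio k = n₂/n₁ = 3, Var(x̄₁−x̄₂) = σ²(1/n₁ + 1/(k·n₁)) = σ²·(k+1)/(k·n₁).
So n₁ = (1 + 1/k)·((z_{α/2} + z_β)/d)² = 1.333 × (2.634/0.77)².
n₁ = 1.333 × 11.70 = 15.6.
Round up: n₁ = 16, giving n₂ = 3 × 16 = 48.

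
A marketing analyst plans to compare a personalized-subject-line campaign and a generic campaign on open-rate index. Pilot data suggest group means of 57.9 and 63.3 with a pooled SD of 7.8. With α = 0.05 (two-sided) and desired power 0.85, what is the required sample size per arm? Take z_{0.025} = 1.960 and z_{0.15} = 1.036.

n = 38 per group

Cohen's d = |M₁ − M₂| / SD_pooled = |57.9 − 63.3| / 7.8 = 5.4 / 7.8 = 0.692.
For two independent groups with equal n: n = 2·((z_{α/2} + z_β) / d)².
z_{α/2} + z_β = 1.960 + 1.036 = 2.996.
n = 2 × (2.996 / 0.692)² = 2 × 4.329² = 2 × 18.74 = 37.5.
Round up to the next whole participant.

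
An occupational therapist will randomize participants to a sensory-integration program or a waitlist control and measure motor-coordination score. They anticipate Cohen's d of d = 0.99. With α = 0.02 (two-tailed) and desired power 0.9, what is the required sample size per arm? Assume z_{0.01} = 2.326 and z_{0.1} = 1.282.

n = 27 per group

For two independent groups with equal n: n = 2·((z_{α/2} + z_β) / d)².
z_{α/2} + z_β = 2.326 + 1.282 = 3.608.
n = 2 × (3.608 / 0.99)² = 2 × 3.644² = 2 × 13.28 = 26.6.
Round up to the next whole participant.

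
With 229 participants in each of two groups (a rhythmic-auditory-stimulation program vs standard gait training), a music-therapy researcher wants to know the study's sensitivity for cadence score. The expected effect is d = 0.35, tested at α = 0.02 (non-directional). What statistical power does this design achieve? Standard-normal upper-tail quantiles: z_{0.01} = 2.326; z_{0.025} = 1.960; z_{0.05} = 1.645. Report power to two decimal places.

For two equal groups, power = Φ(d·√(n/2) − z_{α/2}).
d·√(n/2) = 0.35 × √(229/2) = 0.35 × 10.700 = 3.745.
z_β = 3.745 − 2.326 = 1.419.
Power = Φ(1.419) = 0.922.

power ≈ 0.92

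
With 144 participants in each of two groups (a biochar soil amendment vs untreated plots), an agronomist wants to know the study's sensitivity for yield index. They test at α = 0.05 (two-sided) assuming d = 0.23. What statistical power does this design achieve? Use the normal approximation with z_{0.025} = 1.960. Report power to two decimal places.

For two equal groups, power = Φ(d·√(n/2) − z_{α/2}).
d·√(n/2) = 0.23 × √(144/2) = 0.23 × 8.485 = 1.952.
z_β = 1.952 − 1.960 = -0.008.
Power = Φ(-0.008) = 0.497.

power ≈ 0.50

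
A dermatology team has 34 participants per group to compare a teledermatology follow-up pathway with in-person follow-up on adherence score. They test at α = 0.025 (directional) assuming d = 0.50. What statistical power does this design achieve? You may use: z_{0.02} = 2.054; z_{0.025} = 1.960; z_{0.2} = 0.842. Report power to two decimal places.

For two equal groups, power = Φ(d·√(n/2) − z_{α}).
d·√(n/2) = 0.50 × √(34/2) = 0.50 × 4.123 = 2.062.
z_β = 2.062 − 1.960 = 0.102.
Power = Φ(0.102) = 0.540.

power ≈ 0.54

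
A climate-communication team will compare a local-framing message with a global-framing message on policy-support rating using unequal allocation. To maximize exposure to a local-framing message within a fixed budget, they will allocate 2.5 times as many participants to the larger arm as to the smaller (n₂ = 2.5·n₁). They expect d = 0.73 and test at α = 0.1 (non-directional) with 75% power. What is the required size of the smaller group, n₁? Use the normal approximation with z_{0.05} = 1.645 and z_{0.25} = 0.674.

n₁ = 15

With allocation ratio k = n₂/n₁ = 2.5, Var(x̄₁−x̄₂) = σ²(1/n₁ + 1/(k·n₁)) = σ²·(k+1)/(k·n₁).
So n₁ = (1 + 1/k)·((z_{α/2} + z_β)/d)² = 1.400 × (2.319/0.73)².
n₁ = 1.400 × 10.09 = 14.1.
Round up: n₁ = 15, giving n₂ = ⌈2.5 × 15⌉ = ⌈37.5⌉ = 38.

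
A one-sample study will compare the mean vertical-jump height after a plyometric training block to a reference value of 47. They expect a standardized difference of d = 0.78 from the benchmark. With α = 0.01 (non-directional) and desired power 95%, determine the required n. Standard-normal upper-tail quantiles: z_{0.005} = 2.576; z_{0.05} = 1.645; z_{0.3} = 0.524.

For a one-sample test: n = ((z_{α/2} + z_β) / d)².
z_{α/2} + z_β = 2.576 + 1.645 = 4.221.
n = (4.221 / 0.78)² = 5.412² = 29.28.
Round up.

n = 30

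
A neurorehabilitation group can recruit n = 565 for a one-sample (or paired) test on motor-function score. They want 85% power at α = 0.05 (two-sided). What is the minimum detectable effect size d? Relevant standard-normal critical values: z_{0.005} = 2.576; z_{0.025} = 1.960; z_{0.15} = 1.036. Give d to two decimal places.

For a single sample (or paired design) of n = 565: d_min = (z_{α/2} + z_β)/√n.
z-sum = 1.960 + 1.036 = 2.996.
d_min = 2.996 / √565 = 2.996 / 23.770 = 0.126.

d_min ≈ 0.13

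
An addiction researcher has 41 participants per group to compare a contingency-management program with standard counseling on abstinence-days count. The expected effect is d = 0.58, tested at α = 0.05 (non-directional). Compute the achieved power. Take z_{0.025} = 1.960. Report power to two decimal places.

power ≈ 0.75

For two equal groups, power = Φ(d·√(n/2) − z_{α/2}).
d·√(n/2) = 0.58 × √(41/2) = 0.58 × 4.528 = 2.626.
z_β = 2.626 − 1.960 = 0.666.
Power = Φ(0.666) = 0.747.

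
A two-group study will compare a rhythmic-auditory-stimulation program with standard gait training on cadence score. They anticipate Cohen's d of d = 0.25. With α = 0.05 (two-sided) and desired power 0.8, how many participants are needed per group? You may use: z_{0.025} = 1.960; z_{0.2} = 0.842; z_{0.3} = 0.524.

For two independent groups with equal n: n = 2·((z_{α/2} + z_β) / d)².
z_{α/2} + z_β = 1.960 + 0.842 = 2.802.
n = 2 × (2.802 / 0.25)² = 2 × 11.208² = 2 × 125.62 = 251.2.
Round up to the next whole participant.

n = 252 per group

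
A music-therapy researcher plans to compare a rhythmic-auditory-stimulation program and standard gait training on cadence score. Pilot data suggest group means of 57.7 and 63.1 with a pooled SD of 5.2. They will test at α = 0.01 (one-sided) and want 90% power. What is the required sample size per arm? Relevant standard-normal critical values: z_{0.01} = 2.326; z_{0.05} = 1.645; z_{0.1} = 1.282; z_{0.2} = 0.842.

Cohen's d = |M₁ − M₂| / SD_pooled = |57.7 − 63.1| / 5.2 = 5.4 / 5.2 = 1.038.
For two independent groups with equal n: n = 2·((z_{α} + z_β) / d)².
z_{α} + z_β = 2.326 + 1.282 = 3.608.
n = 2 × (3.608 / 1.038)² = 2 × 3.476² = 2 × 12.08 = 24.2.
Round up to the next whole participant.

n = 25 per group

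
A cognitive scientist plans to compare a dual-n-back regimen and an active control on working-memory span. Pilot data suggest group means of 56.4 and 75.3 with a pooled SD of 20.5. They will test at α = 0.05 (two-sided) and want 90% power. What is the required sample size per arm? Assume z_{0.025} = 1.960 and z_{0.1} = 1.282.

Cohen's d = |M₁ − M₂| / SD_pooled = |56.4 − 75.3| / 20.5 = 18.9 / 20.5 = 0.922.
For two independent groups with equal n: n = 2·((z_{α/2} + z_β) / d)².
z_{α/2} + z_β = 1.960 + 1.282 = 3.242.
n = 2 × (3.242 / 0.922)² = 2 × 3.516² = 2 × 12.36 = 24.7.
Round up to the next whole participant.

n = 25 per group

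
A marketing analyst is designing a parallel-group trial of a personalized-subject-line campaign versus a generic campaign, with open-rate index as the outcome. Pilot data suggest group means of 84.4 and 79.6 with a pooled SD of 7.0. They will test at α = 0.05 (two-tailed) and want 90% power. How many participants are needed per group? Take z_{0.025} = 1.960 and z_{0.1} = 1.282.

Cohen's d = |M₁ − M₂| / SD_pooled = |84.4 − 79.6| / 7.0 = 4.8 / 7.0 = 0.686.
For two independent groups with equal n: n = 2·((z_{α/2} + z_β) / d)².
z_{α/2} + z_β = 1.960 + 1.282 = 3.242.
n = 2 × (3.242 / 0.686)² = 2 × 4.726² = 2 × 22.33 = 44.7.
Round up to the next whole participant.

n = 45 per group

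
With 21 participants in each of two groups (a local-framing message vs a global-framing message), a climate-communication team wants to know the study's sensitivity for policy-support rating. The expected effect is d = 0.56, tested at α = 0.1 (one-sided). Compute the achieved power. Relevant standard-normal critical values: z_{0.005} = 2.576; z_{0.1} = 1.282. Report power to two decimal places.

power ≈ 0.70

For two equal groups, power = Φ(d·√(n/2) − z_{α}).
d·√(n/2) = 0.56 × √(21/2) = 0.56 × 3.240 = 1.815.
z_β = 1.815 − 1.282 = 0.533.
Power = Φ(0.533) = 0.703.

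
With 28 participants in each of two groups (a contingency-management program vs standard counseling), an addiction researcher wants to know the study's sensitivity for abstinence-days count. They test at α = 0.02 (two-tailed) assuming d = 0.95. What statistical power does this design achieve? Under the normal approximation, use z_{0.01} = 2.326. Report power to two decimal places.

power ≈ 0.89

For two equal groups, power = Φ(d·√(n/2) − z_{α/2}).
d·√(n/2) = 0.95 × √(28/2) = 0.95 × 3.742 = 3.555.
z_β = 3.555 − 2.326 = 1.229.
Power = Φ(1.229) = 0.890.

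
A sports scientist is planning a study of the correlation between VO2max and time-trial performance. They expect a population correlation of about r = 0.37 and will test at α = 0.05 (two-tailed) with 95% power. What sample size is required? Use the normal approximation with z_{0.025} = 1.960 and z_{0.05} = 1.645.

n = 90

Fisher's z: C = ½·ln((1+r)/(1−r)) = ½·ln(2.1746) = 0.3884.
n = ((z_{α/2} + z_β)/C)² + 3.
(1.960 + 1.645) / 0.3884 = 3.605 / 0.3884 = 9.282.
n = 9.282² + 3 = 86.15 + 3 = 89.1.
Round up.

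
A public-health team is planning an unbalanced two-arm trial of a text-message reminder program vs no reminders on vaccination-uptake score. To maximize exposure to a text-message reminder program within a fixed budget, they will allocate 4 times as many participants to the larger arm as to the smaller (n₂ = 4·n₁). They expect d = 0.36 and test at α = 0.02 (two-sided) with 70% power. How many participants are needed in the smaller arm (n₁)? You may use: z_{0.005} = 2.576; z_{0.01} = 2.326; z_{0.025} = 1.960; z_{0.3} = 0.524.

With allocation ratio k = n₂/n₁ = 4, Var(x̄₁−x̄₂) = σ²(1/n₁ + 1/(k·n₁)) = σ²·(k+1)/(k·n₁).
So n₁ = (1 + 1/k)·((z_{α/2} + z_β)/d)² = 1.250 × (2.850/0.36)².
n₁ = 1.250 × 62.67 = 78.3.
Round up: n₁ = 79, giving n₂ = 4 × 79 = 316.

n₁ = 79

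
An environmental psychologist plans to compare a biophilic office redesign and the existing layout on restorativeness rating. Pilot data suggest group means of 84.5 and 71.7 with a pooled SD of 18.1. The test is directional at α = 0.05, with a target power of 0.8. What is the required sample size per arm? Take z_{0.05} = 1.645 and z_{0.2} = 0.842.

Cohen's d = |M₁ − M₂| / SD_pooled = |84.5 − 71.7| / 18.1 = 12.8 / 18.1 = 0.707.
For two independent groups with equal n: n = 2·((z_{α} + z_β) / d)².
z_{α} + z_β = 1.645 + 0.842 = 2.487.
n = 2 × (2.487 / 0.707)² = 2 × 3.518² = 2 × 12.37 = 24.7.
Round up to the next whole participant.

n = 25 per group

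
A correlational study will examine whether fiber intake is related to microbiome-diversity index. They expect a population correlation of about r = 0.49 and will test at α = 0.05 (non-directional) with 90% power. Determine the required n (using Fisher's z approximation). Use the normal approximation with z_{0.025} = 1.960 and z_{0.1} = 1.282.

Fisher's z: C = ½·ln((1+r)/(1−r)) = ½·ln(2.9216) = 0.5361.
n = ((z_{α/2} + z_β)/C)² + 3.
(1.960 + 1.282) / 0.5361 = 3.242 / 0.5361 = 6.047.
n = 6.047² + 3 = 36.57 + 3 = 39.6.
Round up.

n = 40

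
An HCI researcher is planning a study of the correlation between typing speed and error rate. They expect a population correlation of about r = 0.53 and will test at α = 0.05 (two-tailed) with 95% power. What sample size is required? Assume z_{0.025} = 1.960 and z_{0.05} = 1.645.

Fisher's z: C = ½·ln((1+r)/(1−r)) = ½·ln(3.2553) = 0.5901.
n = ((z_{α/2} + z_β)/C)² + 3.
(1.960 + 1.645) / 0.5901 = 3.605 / 0.5901 = 6.109.
n = 6.109² + 3 = 37.32 + 3 = 40.3.
Round up.

n = 41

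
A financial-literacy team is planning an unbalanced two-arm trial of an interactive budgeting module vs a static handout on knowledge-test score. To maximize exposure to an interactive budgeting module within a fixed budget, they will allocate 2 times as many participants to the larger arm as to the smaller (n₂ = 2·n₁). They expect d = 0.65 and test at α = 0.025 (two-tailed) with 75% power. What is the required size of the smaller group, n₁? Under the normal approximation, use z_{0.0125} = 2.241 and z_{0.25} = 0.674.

n₁ = 31

With allocation ratio k = n₂/n₁ = 2, Var(x̄₁−x̄₂) = σ²(1/n₁ + 1/(k·n₁)) = σ²·(k+1)/(k·n₁).
So n₁ = (1 + 1/k)·((z_{α/2} + z_β)/d)² = 1.500 × (2.915/0.65)².
n₁ = 1.500 × 20.11 = 30.2.
Round up: n₁ = 31, giving n₂ = 2 × 31 = 62.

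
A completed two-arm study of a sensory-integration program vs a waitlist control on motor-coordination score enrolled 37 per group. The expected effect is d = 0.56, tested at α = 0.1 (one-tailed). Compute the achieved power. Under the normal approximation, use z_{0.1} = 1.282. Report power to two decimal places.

power ≈ 0.87

For two equal groups, power = Φ(d·√(n/2) − z_{α}).
d·√(n/2) = 0.56 × √(37/2) = 0.56 × 4.301 = 2.409.
z_β = 2.409 − 1.282 = 1.127.
Power = Φ(1.127) = 0.870.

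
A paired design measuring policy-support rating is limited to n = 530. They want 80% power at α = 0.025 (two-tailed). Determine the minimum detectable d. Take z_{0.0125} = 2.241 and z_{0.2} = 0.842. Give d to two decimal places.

d_min ≈ 0.13

For a single sample (or paired design) of n = 530: d_min = (z_{α/2} + z_β)/√n.
z-sum = 2.241 + 0.842 = 3.083.
d_min = 3.083 / √530 = 3.083 / 23.022 = 0.134.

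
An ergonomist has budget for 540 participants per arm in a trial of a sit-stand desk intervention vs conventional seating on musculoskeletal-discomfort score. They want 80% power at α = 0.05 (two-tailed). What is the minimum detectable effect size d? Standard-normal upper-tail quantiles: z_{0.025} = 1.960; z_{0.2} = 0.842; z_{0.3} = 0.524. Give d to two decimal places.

d_min ≈ 0.17

For two independent groups of n = 540 each: d_min = (z_{α/2} + z_β)·√(2/n).
z-sum = 1.960 + 0.842 = 2.802.
d_min = 2.802 × √(2/540) = 2.802 × 0.0609 = 0.171.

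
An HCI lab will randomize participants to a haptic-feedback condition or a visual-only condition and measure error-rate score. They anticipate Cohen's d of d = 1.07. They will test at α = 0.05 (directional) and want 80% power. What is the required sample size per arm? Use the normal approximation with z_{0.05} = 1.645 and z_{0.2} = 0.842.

For two independent groups with equal n: n = 2·((z_{α} + z_β) / d)².
z_{α} + z_β = 1.645 + 0.842 = 2.487.
n = 2 × (2.487 / 1.07)² = 2 × 2.324² = 2 × 5.40 = 10.8.
Round up to the next whole participant.

n = 11 per group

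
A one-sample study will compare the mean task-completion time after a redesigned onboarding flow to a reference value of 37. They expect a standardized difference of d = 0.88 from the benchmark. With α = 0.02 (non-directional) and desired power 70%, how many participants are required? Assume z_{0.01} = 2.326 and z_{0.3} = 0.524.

For a one-sample test: n = ((z_{α/2} + z_β) / d)².
z_{α/2} + z_β = 2.326 + 0.524 = 2.850.
n = (2.850 / 0.88)² = 3.239² = 10.49.
Round up.

n = 11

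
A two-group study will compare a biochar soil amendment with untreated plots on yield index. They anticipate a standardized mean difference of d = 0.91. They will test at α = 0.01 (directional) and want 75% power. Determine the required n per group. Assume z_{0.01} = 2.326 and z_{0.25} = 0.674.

n = 22 per group

For two independent groups with equal n: n = 2·((z_{α} + z_β) / d)².
z_{α} + z_β = 2.326 + 0.674 = 3.000.
n = 2 × (3.000 / 0.91)² = 2 × 3.297² = 2 × 10.87 = 21.7.
Round up to the next whole participant.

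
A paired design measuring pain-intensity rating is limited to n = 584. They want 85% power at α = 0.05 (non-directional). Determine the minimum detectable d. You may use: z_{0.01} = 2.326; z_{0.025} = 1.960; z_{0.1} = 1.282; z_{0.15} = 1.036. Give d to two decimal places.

d_min ≈ 0.12

For a single sample (or paired design) of n = 584: d_min = (z_{α/2} + z_β)/√n.
z-sum = 1.960 + 1.036 = 2.996.
d_min = 2.996 / √584 = 2.996 / 24.166 = 0.124.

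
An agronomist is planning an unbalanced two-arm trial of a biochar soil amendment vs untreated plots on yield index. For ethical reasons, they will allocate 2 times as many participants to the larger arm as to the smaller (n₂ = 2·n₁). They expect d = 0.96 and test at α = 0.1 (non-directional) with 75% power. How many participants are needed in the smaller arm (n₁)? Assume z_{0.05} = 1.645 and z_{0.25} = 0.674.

n₁ = 9

With allocation ratio k = n₂/n₁ = 2, Var(x̄₁−x̄₂) = σ²(1/n₁ + 1/(k·n₁)) = σ²·(k+1)/(k·n₁).
So n₁ = (1 + 1/k)·((z_{α/2} + z_β)/d)² = 1.500 × (2.319/0.96)².
n₁ = 1.500 × 5.84 = 8.8.
Round up: n₁ = 9, giving n₂ = 2 × 9 = 18.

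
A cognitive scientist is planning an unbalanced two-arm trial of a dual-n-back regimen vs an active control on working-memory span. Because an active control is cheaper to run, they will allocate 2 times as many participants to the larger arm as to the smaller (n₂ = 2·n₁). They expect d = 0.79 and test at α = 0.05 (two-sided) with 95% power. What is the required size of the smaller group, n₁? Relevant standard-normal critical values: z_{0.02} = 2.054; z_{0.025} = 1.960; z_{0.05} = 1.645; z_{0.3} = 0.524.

With allocation ratio k = n₂/n₁ = 2, Var(x̄₁−x̄₂) = σ²(1/n₁ + 1/(k·n₁)) = σ²·(k+1)/(k·n₁).
So n₁ = (1 + 1/k)·((z_{α/2} + z_β)/d)² = 1.500 × (3.605/0.79)².
n₁ = 1.500 × 20.82 = 31.2.
Round up: n₁ = 32, giving n₂ = 2 × 32 = 64.

n₁ = 32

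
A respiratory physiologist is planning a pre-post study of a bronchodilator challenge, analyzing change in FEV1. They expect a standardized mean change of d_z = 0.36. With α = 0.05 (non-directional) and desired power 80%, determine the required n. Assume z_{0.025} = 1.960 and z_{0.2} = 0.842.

n = 61 pairs

For a paired (one-sample on differences) test: n = ((z_{α/2} + z_β) / d)².
z_{α/2} + z_β = 1.960 + 0.842 = 2.802.
n = (2.802 / 0.36)² = 7.783² = 60.58.
Round up.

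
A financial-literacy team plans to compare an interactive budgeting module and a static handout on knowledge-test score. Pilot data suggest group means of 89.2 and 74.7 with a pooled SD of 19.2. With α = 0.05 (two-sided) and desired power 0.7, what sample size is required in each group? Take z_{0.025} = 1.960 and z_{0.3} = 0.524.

n = 22 per group

Cohen's d = |M₁ − M₂| / SD_pooled = |89.2 − 74.7| / 19.2 = 14.5 / 19.2 = 0.755.
For two independent groups with equal n: n = 2·((z_{α/2} + z_β) / d)².
z_{α/2} + z_β = 1.960 + 0.524 = 2.484.
n = 2 × (2.484 / 0.755)² = 2 × 3.290² = 2 × 10.82 = 21.6.
Round up to the next whole participant.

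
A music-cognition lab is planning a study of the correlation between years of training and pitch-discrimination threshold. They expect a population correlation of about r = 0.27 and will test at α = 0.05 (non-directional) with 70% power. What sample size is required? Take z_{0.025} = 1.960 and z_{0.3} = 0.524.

Fisher's z: C = ½·ln((1+r)/(1−r)) = ½·ln(1.7397) = 0.2769.
n = ((z_{α/2} + z_β)/C)² + 3.
(1.960 + 0.524) / 0.2769 = 2.484 / 0.2769 = 8.971.
n = 8.971² + 3 = 80.47 + 3 = 83.5.
Round up.

n = 84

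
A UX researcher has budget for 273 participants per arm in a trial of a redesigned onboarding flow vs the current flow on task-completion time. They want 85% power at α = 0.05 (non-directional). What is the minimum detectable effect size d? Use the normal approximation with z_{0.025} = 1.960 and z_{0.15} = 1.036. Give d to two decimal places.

For two independent groups of n = 273 each: d_min = (z_{α/2} + z_β)·√(2/n).
z-sum = 1.960 + 1.036 = 2.996.
d_min = 2.996 × √(2/273) = 2.996 × 0.0856 = 0.256.

d_min ≈ 0.26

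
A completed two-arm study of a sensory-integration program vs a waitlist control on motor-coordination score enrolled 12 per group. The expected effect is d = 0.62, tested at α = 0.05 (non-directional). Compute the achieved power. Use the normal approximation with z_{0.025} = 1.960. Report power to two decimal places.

For two equal groups, power = Φ(d·√(n/2) − z_{α/2}).
d·√(n/2) = 0.62 × √(12/2) = 0.62 × 2.449 = 1.519.
z_β = 1.519 − 1.960 = -0.441.
Power = Φ(-0.441) = 0.329.

power ≈ 0.33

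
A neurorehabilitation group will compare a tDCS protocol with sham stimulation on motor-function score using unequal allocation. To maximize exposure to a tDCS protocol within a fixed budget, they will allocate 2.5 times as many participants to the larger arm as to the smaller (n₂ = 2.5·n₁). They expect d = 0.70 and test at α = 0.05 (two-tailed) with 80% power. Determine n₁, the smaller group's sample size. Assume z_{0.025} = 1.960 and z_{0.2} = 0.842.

n₁ = 23

With allocation ratio k = n₂/n₁ = 2.5, Var(x̄₁−x̄₂) = σ²(1/n₁ + 1/(k·n₁)) = σ²·(k+1)/(k·n₁).
So n₁ = (1 + 1/k)·((z_{α/2} + z_β)/d)² = 1.400 × (2.802/0.70)².
n₁ = 1.400 × 16.02 = 22.4.
Round up: n₁ = 23, giving n₂ = ⌈2.5 × 23⌉ = ⌈57.5⌉ = 58.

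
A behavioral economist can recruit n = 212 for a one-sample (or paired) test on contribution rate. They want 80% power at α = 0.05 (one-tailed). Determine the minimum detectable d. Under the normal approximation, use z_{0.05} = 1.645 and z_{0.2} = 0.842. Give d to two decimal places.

For a single sample (or paired design) of n = 212: d_min = (z_{α} + z_β)/√n.
z-sum = 1.645 + 0.842 = 2.487.
d_min = 2.487 / √212 = 2.487 / 14.560 = 0.171.

d_min ≈ 0.17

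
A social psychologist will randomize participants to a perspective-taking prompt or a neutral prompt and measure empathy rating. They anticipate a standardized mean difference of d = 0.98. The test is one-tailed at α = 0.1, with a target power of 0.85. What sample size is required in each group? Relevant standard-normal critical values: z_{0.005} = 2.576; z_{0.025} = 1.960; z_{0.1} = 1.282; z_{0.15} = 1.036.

For two independent groups with equal n: n = 2·((z_{α} + z_β) / d)².
z_{α} + z_β = 1.282 + 1.036 = 2.318.
n = 2 × (2.318 / 0.98)² = 2 × 2.365² = 2 × 5.59 = 11.2.
Round up to the next whole participant.

n = 12 per group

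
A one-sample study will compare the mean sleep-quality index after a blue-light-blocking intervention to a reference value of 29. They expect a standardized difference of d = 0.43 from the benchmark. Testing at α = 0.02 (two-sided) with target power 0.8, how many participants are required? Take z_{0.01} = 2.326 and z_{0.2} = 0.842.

For a one-sample test: n = ((z_{α/2} + z_β) / d)².
z_{α/2} + z_β = 2.326 + 0.842 = 3.168.
n = (3.168 / 0.43)² = 7.367² = 54.28.
Round up.

n = 55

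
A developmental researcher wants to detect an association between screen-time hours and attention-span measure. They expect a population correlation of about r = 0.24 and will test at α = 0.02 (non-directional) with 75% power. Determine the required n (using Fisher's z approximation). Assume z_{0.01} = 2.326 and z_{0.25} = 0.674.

Fisher's z: C = ½·ln((1+r)/(1−r)) = ½·ln(1.6316) = 0.2448.
n = ((z_{α/2} + z_β)/C)² + 3.
(2.326 + 0.674) / 0.2448 = 3.000 / 0.2448 = 12.255.
n = 12.255² + 3 = 150.18 + 3 = 153.2.
Round up.

n = 154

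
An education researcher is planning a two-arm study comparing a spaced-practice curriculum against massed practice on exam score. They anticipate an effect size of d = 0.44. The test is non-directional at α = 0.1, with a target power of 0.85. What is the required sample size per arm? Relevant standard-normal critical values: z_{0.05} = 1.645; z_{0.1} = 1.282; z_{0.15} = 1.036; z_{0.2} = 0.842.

n = 75 per group

For two independent groups with equal n: n = 2·((z_{α/2} + z_β) / d)².
z_{α/2} + z_β = 1.645 + 1.036 = 2.681.
n = 2 × (2.681 / 0.44)² = 2 × 6.093² = 2 × 37.13 = 74.3.
Round up to the next whole participant.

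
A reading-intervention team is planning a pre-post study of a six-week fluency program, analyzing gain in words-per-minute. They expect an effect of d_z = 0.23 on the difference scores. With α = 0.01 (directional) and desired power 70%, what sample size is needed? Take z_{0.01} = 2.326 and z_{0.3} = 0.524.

For a paired (one-sample on differences) test: n = ((z_{α} + z_β) / d)².
z_{α} + z_β = 2.326 + 0.524 = 2.850.
n = (2.850 / 0.23)² = 12.391² = 153.54.
Round up.

n = 154 pairs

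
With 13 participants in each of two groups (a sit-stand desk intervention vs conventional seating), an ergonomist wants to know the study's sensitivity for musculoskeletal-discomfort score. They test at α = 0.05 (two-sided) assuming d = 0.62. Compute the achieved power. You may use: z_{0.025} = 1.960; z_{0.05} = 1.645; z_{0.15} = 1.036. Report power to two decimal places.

power ≈ 0.35

For two equal groups, power = Φ(d·√(n/2) − z_{α/2}).
d·√(n/2) = 0.62 × √(13/2) = 0.62 × 2.550 = 1.581.
z_β = 1.581 − 1.960 = -0.379.
Power = Φ(-0.379) = 0.352.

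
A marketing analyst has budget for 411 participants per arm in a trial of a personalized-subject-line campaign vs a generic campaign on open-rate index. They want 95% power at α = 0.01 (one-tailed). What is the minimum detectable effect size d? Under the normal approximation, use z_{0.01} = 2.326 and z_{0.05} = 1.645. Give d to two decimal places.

d_min ≈ 0.28

For two independent groups of n = 411 each: d_min = (z_{α} + z_β)·√(2/n).
z-sum = 2.326 + 1.645 = 3.971.
d_min = 3.971 × √(2/411) = 3.971 × 0.0698 = 0.277.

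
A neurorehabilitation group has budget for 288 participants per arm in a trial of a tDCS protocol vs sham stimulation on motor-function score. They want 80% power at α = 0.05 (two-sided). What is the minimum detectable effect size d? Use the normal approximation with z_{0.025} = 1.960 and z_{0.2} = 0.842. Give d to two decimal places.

For two independent groups of n = 288 each: d_min = (z_{α/2} + z_β)·√(2/n).
z-sum = 1.960 + 0.842 = 2.802.
d_min = 2.802 × √(2/288) = 2.802 × 0.0833 = 0.233.

d_min ≈ 0.23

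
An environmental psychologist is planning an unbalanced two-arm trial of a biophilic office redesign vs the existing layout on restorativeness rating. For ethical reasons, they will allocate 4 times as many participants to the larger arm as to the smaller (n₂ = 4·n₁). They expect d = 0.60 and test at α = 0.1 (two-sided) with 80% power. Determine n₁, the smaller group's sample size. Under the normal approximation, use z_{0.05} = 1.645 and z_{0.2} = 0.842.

n₁ = 22

With allocation ratio k = n₂/n₁ = 4, Var(x̄₁−x̄₂) = σ²(1/n₁ + 1/(k·n₁)) = σ²·(k+1)/(k·n₁).
So n₁ = (1 + 1/k)·((z_{α/2} + z_β)/d)² = 1.250 × (2.487/0.60)².
n₁ = 1.250 × 17.18 = 21.5.
Round up: n₁ = 22, giving n₂ = 4 × 22 = 88.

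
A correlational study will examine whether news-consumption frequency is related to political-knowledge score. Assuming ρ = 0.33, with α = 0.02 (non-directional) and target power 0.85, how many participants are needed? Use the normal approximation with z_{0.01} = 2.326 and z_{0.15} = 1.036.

Fisher's z: C = ½·ln((1+r)/(1−r)) = ½·ln(1.9851) = 0.3428.
n = ((z_{α/2} + z_β)/C)² + 3.
(2.326 + 1.036) / 0.3428 = 3.362 / 0.3428 = 9.807.
n = 9.807² + 3 = 96.19 + 3 = 99.2.
Round up.

n = 100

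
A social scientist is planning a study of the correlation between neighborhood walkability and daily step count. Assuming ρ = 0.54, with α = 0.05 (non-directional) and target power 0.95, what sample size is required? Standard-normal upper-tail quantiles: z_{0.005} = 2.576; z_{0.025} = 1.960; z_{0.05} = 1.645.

n = 39

Fisher's z: C = ½·ln((1+r)/(1−r)) = ½·ln(3.3478) = 0.6042.
n = ((z_{α/2} + z_β)/C)² + 3.
(1.960 + 1.645) / 0.6042 = 3.605 / 0.6042 = 5.967.
n = 5.967² + 3 = 35.60 + 3 = 38.6.
Round up.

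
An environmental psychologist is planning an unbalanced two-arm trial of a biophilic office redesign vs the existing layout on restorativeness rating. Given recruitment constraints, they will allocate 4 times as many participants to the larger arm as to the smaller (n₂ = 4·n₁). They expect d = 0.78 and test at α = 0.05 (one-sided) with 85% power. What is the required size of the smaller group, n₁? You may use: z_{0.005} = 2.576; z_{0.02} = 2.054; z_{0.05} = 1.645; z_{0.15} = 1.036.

n₁ = 15

With allocation ratio k = n₂/n₁ = 4, Var(x̄₁−x̄₂) = σ²(1/n₁ + 1/(k·n₁)) = σ²·(k+1)/(k·n₁).
So n₁ = (1 + 1/k)·((z_{α} + z_β)/d)² = 1.250 × (2.681/0.78)².
n₁ = 1.250 × 11.81 = 14.8.
Round up: n₁ = 15, giving n₂ = 4 × 15 = 60.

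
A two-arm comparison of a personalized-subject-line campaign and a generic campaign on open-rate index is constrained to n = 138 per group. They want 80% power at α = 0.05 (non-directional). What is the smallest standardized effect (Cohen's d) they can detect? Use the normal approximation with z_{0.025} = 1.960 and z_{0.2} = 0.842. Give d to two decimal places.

d_min ≈ 0.34

For two independent groups of n = 138 each: d_min = (z_{α/2} + z_β)·√(2/n).
z-sum = 1.960 + 0.842 = 2.802.
d_min = 2.802 × √(2/138) = 2.802 × 0.1204 = 0.337.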